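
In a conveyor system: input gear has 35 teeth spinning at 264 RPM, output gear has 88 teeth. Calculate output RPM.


Given: N1 = 35 teeth, w1 = 264 RPM, N2 = 88 teeth
Using N1*w1 = N2*w2
w2 = N1*w1 / N2
w2 = 35*264 / 88
w2 = 9240 / 88
w2 = 105 RPM

105 RPM


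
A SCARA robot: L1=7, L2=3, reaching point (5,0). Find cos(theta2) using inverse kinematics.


Given: L1 = 7, L2 = 3, target (x, y) = (5, 0)
Using cos(theta2) = (x^2 + y^2 - L1^2 - L2^2) / (2*L1*L2)
x^2 + y^2 = 5^2 + 0 = 25
L1^2 + L2^2 = 49 + 9 = 58
Numerator = 25 - 58 = -33
Denominator = 2*7*3 = 42
cos(theta2) = -33/42 = -11/14

-11/14


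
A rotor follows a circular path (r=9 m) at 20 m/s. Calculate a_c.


Given: v = 20 m/s, r = 9 m
Using a_c = v^2 / r
a_c = 20^2 / 9
a_c = 400 / 9
a_c = 400/9 m/s^2

400/9 m/s^2


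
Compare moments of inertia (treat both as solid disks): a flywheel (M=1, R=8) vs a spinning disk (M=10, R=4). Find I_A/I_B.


Given: M1=1 kg, R1=8 m, M2=10 kg, R2=4 m
For a disk: I = (1/2)*M*R^2, so I_A/I_B = (M1*R1^2)/(M2*R2^2)
M1*R1^2 = 1*64 = 64
M2*R2^2 = 10*16 = 160
I_A/I_B = 64/160 = 2/5

2/5


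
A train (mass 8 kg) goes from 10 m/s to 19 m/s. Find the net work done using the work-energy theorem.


Given: m = 8 kg, v0 = 10 m/s, v = 19 m/s
Using W = (1/2)*m*(v^2 - v0^2)
v^2 = 19^2 = 361
v0^2 = 10^2 = 100
v^2 - v0^2 = 361 - 100 = 261
W = (1/2)*8*261 = 1044 J

1044 J


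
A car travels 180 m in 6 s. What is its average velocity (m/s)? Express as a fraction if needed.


Given: distance d = 180 m, time t = 6 s
Using v = d / t
v = 180 / 6
v = 30 m/s

30 m/s


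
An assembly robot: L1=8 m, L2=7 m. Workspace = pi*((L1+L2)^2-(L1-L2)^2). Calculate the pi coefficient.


Given: L1 = 8, L2 = 7
(L1+L2)^2 = (15)^2 = 225
(L1-L2)^2 = (1)^2 = 1
Difference = 225 - 1 = 224
This equals 4*L1*L2 = 4*8*7 = 224
Workspace area = 224*pi

224


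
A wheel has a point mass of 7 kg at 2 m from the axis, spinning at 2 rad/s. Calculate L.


Given: m = 7 kg, r = 2 m, omega = 2 rad/s
For a point mass: I = m*r^2
I = 7*2^2 = 7*4 = 28
L = I*omega = 28*2
L = 56 kg*m^2/s

56 kg*m^2/s


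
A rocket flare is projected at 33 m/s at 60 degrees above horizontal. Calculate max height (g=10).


Given: v0 = 33 m/s, theta = 60 deg, g = 10 m/s^2
sin^2(60) = 3/4
Using H = v0^2 * sin^2(theta) / (2*g)
H = 33^2 * 3/4 / (2*10)
H = 1089 * 3/4 / 20
H = 3267/4 / 20
H = 3267/80 m

3267/80 m


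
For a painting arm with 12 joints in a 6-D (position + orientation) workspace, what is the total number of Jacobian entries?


Given: task space dimension = 6, joints = 12
Jacobian is a 6 x 12 matrix
Total entries = rows * columns
Total = 6 * 12
Total = 72

72


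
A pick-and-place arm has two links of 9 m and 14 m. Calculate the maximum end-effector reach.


Given: L1 = 9 m, L2 = 14 m
For a 2-link planar arm, max reach = L1 + L2 (fully extended)
Max reach = 9 + 14
Max reach = 23 m

23 m


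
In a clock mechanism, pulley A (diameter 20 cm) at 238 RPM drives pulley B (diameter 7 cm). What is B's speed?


Given: D1 = 20 cm, w1 = 238 RPM, D2 = 7 cm
Using D1*w1 = D2*w2
w2 = D1*w1 / D2
w2 = 20*238 / 7
w2 = 4760 / 7
w2 = 680 RPM

680 RPM


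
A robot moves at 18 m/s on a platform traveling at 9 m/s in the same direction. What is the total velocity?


Given: object velocity = 18 m/s, platform velocity = 9 m/s (same direction)
Using classical velocity addition: v_total = v_object + v_platform
v_total = 18 + 9
v_total = 27 m/s

27 m/s


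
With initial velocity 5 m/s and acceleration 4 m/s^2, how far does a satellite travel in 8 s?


Given: v0 = 5 m/s, a = 4 m/s^2, t = 8 s
Using s = v0*t + (1/2)*a*t^2
s = 5*8 + (1/2)*4*8^2
s = 40 + (1/2)*256
s = 40 + 128
s = 168

168 m


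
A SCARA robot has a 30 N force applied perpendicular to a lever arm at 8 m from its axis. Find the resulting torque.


Given: F = 30 N, r = 8 m, angle = 90 deg (perpendicular)
Using tau = F * r * sin(90)
sin(90) = 1
tau = 30 * 8 * 1
tau = 240 Nm

240 Nm


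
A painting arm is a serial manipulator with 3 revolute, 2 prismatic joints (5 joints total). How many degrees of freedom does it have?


Given: serial robot with 3 revolute, 2 prismatic joints
DOF contribution per joint type: revolute=1, prismatic=1, spherical=3, fixed=0
DOF = 3*1 + 2*1
DOF = 5

5


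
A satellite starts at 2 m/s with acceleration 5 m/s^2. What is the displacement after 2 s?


Given: v0 = 2 m/s, a = 5 m/s^2, t = 2 s
Using s = v0*t + (1/2)*a*t^2
s = 2*2 + (1/2)*5*2^2
s = 4 + (1/2)*20
s = 4 + 10
s = 14

14 m


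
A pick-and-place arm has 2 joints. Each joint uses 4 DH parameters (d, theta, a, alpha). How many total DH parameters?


Given: 2 joints, 4 DH parameters per joint (d, theta, a, alpha)
Total DH parameters = number_of_joints * 4
Total = 2 * 4
Total = 8

8


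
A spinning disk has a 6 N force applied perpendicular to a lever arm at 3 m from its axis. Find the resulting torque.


Given: F = 6 N, r = 3 m, angle = 90 deg (perpendicular)
Using tau = F * r * sin(90)
sin(90) = 1
tau = 6 * 3 * 1
tau = 18 Nm

18 Nm


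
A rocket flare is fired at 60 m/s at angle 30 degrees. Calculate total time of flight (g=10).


Given: v0 = 60 m/s, theta = 30 deg, g = 10 m/s^2
sin(30) = 1/2
Using T = 2*v0*sin(theta) / g
T = 2*60*1/2 / 10
T = 60 / 10
T = 6 s

6 s


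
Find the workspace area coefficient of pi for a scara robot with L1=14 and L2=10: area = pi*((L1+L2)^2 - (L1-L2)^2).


Given: L1 = 14, L2 = 10
(L1+L2)^2 = (24)^2 = 576
(L1-L2)^2 = (4)^2 = 16
Difference = 576 - 16 = 560
This equals 4*L1*L2 = 4*14*10 = 560
Workspace area = 560*pi

560


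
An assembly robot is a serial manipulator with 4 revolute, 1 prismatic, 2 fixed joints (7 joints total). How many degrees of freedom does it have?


Given: serial robot with 4 revolute, 1 prismatic, 2 fixed joints
DOF contribution per joint type: revolute=1, prismatic=1, spherical=3, fixed=0
DOF = 4*1 + 1*1 + 2*0
DOF = 5

5


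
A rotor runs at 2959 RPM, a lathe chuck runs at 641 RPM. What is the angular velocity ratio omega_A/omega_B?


Given: RPM_A = 2959, RPM_B = 641
omega = 2*pi*RPM/60, so omega_A/omega_B = RPM_A / RPM_B
omega_A/omega_B = 2959 / 641
omega_A/omega_B = 2959/641

2959/641


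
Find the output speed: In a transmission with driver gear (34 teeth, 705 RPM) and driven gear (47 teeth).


Given: N1 = 34 teeth, w1 = 705 RPM, N2 = 47 teeth
Using N1*w1 = N2*w2
w2 = N1*w1 / N2
w2 = 34*705 / 47
w2 = 23970 / 47
w2 = 510 RPM

510 RPM


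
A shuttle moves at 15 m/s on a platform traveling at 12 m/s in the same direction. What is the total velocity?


Given: object velocity = 15 m/s, platform velocity = 12 m/s (same direction)
Using classical velocity addition: v_total = v_object + v_platform
v_total = 15 + 12
v_total = 27 m/s

27 m/s


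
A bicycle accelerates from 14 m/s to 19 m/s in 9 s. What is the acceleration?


Given: initial velocity v0 = 14 m/s, final velocity v = 19 m/s, time t = 9 s
Using a = (v - v0) / t
a = (19 - 14) / 9
a = 5 / 9
a = 5/9 m/s^2

5/9 m/s^2


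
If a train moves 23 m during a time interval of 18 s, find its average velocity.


Given: distance d = 23 m, time t = 18 s
Using v = d / t
v = 23 / 18
v = 23/18 m/s

23/18 m/s


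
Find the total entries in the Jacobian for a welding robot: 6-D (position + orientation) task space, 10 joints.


Given: task space dimension = 6, joints = 10
Jacobian is a 6 x 10 matrix
Total entries = rows * columns
Total = 6 * 10
Total = 60

60


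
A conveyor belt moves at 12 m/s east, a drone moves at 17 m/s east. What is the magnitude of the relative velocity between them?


Given: v_A = 12 m/s east, v_B = 17 m/s east
Both move in the same direction; relative speed = |v_A - v_B|
|12 - 17| = |-5|
= 5 m/s

5 m/s


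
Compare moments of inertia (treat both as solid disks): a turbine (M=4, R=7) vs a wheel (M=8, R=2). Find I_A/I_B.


Given: M1=4 kg, R1=7 m, M2=8 kg, R2=2 m
For a disk: I = (1/2)*M*R^2, so I_A/I_B = (M1*R1^2)/(M2*R2^2)
M1*R1^2 = 4*49 = 196
M2*R2^2 = 8*4 = 32
I_A/I_B = 196/32 = 49/8

49/8


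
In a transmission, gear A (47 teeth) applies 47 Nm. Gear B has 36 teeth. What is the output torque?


Given: N1 = 47, N2 = 36, T1 = 47 Nm
Using T2/T1 = N2/N1
T2 = T1 * N2 / N1
T2 = 47 * 36 / 47
T2 = 1692 / 47
T2 = 36 Nm

36 Nm


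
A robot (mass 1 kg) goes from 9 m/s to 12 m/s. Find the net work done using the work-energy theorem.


Given: m = 1 kg, v0 = 9 m/s, v = 12 m/s
Using W = (1/2)*m*(v^2 - v0^2)
v^2 = 12^2 = 144
v0^2 = 9^2 = 81
v^2 - v0^2 = 144 - 81 = 63
W = (1/2)*1*63 = 63/2 J

63/2 J


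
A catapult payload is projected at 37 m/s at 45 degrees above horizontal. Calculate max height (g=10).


Given: v0 = 37 m/s, theta = 45 deg, g = 10 m/s^2
sin^2(45) = 1/2
Using H = v0^2 * sin^2(theta) / (2*g)
H = 37^2 * 1/2 / (2*10)
H = 1369 * 1/2 / 20
H = 1369/2 / 20
H = 1369/40 m

1369/40 m


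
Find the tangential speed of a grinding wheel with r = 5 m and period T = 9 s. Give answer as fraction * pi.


Given: radius r = 5 m, period T = 9 s
Using v = 2*pi*r / T
v = 2*pi*5 / 9
v = 10*pi / 9
v = 10/9*pi m/s

10/9*pi m/s


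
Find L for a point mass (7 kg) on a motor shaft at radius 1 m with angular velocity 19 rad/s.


Given: m = 7 kg, r = 1 m, omega = 19 rad/s
For a point mass: I = m*r^2
I = 7*1^2 = 7*1 = 7
L = I*omega = 7*19
L = 133 kg*m^2/s

133 kg*m^2/s


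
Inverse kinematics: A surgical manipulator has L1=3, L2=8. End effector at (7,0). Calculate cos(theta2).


Given: L1 = 3, L2 = 8, target (x, y) = (7, 0)
Using cos(theta2) = (x^2 + y^2 - L1^2 - L2^2) / (2*L1*L2)
x^2 + y^2 = 7^2 + 0 = 49
L1^2 + L2^2 = 9 + 64 = 73
Numerator = 49 - 73 = -24
Denominator = 2*3*8 = 48
cos(theta2) = -24/48 = -1/2

-1/2


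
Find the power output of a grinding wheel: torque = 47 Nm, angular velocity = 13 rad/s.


Given: tau = 47 Nm, omega = 13 rad/s
Using P = tau * omega
P = 47 * 13
P = 611 W

611 W


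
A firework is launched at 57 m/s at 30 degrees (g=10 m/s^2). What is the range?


Given: v0 = 57 m/s, theta = 30 deg, g = 10 m/s^2
sin(2*30) = sin(60) = sqrt(3)/2
Using R = v0^2 * sin(2*theta) / g
R = 57^2 * (sqrt(3)/2) / 10
R = 3249 * sqrt(3) / 20
R = 3249/20*sqrt(3) m

3249/20*sqrt(3) m


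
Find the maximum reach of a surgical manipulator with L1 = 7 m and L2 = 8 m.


Given: L1 = 7 m, L2 = 8 m
For a 2-link planar arm, max reach = L1 + L2 (fully extended)
Max reach = 7 + 8
Max reach = 15 m

15 m


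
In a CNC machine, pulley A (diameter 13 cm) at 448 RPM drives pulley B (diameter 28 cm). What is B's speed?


Given: D1 = 13 cm, w1 = 448 RPM, D2 = 28 cm
Using D1*w1 = D2*w2
w2 = D1*w1 / D2
w2 = 13*448 / 28
w2 = 5824 / 28
w2 = 208 RPM

208 RPM


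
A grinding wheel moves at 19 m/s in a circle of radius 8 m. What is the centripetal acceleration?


Given: v = 19 m/s, r = 8 m
Using a_c = v^2 / r
a_c = 19^2 / 8
a_c = 361 / 8
a_c = 361/8 m/s^2

361/8 m/s^2


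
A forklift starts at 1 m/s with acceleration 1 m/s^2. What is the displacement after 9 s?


Given: v0 = 1 m/s, a = 1 m/s^2, t = 9 s
Using s = v0*t + (1/2)*a*t^2
s = 1*9 + (1/2)*1*9^2
s = 9 + (1/2)*81
s = 9 + 81/2
s = 99/2

99/2 m


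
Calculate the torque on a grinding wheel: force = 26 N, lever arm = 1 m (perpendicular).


Given: F = 26 N, r = 1 m, angle = 90 deg (perpendicular)
Using tau = F * r * sin(90)
sin(90) = 1
tau = 26 * 1 * 1
tau = 26 Nm

26 Nm


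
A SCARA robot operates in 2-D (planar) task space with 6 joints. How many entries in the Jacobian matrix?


Given: task space dimension = 2, joints = 6
Jacobian is a 2 x 6 matrix
Total entries = rows * columns
Total = 2 * 6
Total = 12

12


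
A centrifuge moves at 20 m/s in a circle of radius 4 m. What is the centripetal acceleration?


Given: v = 20 m/s, r = 4 m
Using a_c = v^2 / r
a_c = 20^2 / 4
a_c = 400 / 4
a_c = 100 m/s^2

100 m/s^2


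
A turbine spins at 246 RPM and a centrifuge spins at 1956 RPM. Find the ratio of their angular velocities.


Given: RPM_A = 246, RPM_B = 1956
omega = 2*pi*RPM/60, so omega_A/omega_B = RPM_A / RPM_B
omega_A/omega_B = 246 / 1956
omega_A/omega_B = 41/326

41/326


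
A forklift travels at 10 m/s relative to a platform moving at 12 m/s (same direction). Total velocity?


Given: object velocity = 10 m/s, platform velocity = 12 m/s (same direction)
Using classical velocity addition: v_total = v_object + v_platform
v_total = 10 + 12
v_total = 22 m/s

22 m/s


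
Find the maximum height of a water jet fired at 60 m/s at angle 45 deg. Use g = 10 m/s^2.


Given: v0 = 60 m/s, theta = 45 deg, g = 10 m/s^2
sin^2(45) = 1/2
Using H = v0^2 * sin^2(theta) / (2*g)
H = 60^2 * 1/2 / (2*10)
H = 3600 * 1/2 / 20
H = 1800 / 20
H = 90 m

90 m


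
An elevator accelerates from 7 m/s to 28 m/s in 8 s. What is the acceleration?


Given: initial velocity v0 = 7 m/s, final velocity v = 28 m/s, time t = 8 s
Using a = (v - v0) / t
a = (28 - 7) / 8
a = 21 / 8
a = 21/8 m/s^2

21/8 m/s^2


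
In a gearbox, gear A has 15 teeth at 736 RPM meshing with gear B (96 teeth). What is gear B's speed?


Given: N1 = 15 teeth, w1 = 736 RPM, N2 = 96 teeth
Using N1*w1 = N2*w2
w2 = N1*w1 / N2
w2 = 15*736 / 96
w2 = 11040 / 96
w2 = 115 RPM

115 RPM


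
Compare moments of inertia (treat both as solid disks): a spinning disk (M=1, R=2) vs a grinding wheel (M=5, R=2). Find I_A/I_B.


Given: M1=1 kg, R1=2 m, M2=5 kg, R2=2 m
For a disk: I = (1/2)*M*R^2, so I_A/I_B = (M1*R1^2)/(M2*R2^2)
M1*R1^2 = 1*4 = 4
M2*R2^2 = 5*4 = 20
I_A/I_B = 4/20 = 1/5

1/5


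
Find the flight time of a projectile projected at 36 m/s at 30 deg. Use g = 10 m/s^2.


Given: v0 = 36 m/s, theta = 30 deg, g = 10 m/s^2
sin(30) = 1/2
Using T = 2*v0*sin(theta) / g
T = 2*36*1/2 / 10
T = 36 / 10
T = 18/5 s

18/5 s


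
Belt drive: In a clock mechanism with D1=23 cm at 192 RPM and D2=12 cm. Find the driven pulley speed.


Given: D1 = 23 cm, w1 = 192 RPM, D2 = 12 cm
Using D1*w1 = D2*w2
w2 = D1*w1 / D2
w2 = 23*192 / 12
w2 = 4416 / 12
w2 = 368 RPM

368 RPM


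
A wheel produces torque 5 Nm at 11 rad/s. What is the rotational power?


Given: tau = 5 Nm, omega = 11 rad/s
Using P = tau * omega
P = 5 * 11
P = 55 W

55 W


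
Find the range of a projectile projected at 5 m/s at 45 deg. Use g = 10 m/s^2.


Given: v0 = 5 m/s, theta = 45 deg, g = 10 m/s^2
sin(2*45) = sin(90) = 1
Using R = v0^2 * sin(2*theta) / g
R = 5^2 * 1 / 10
R = 25 / 10
R = 5/2 m

5/2 m


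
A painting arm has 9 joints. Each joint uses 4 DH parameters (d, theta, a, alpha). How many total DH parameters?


Given: 9 joints, 4 DH parameters per joint (d, theta, a, alpha)
Total DH parameters = number_of_joints * 4
Total = 9 * 4
Total = 36

36


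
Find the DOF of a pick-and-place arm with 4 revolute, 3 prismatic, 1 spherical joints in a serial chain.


Given: serial robot with 4 revolute, 3 prismatic, 1 spherical joints
DOF contribution per joint type: revolute=1, prismatic=1, spherical=3, fixed=0
DOF = 4*1 + 3*1 + 1*3
DOF = 10

10


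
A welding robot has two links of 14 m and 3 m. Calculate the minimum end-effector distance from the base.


Given: L1 = 14 m, L2 = 3 m
For a 2-link planar arm, min reach = |L1 - L2| (second link folded back)
Min reach = |14 - 3|
Min reach = 11 m

11 m


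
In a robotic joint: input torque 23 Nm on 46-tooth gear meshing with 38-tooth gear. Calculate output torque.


Given: N1 = 46, N2 = 38, T1 = 23 Nm
Using T2/T1 = N2/N1
T2 = T1 * N2 / N1
T2 = 23 * 38 / 46
T2 = 874 / 46
T2 = 19 Nm

19 Nm


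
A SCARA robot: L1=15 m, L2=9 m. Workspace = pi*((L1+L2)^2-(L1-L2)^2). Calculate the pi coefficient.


Given: L1 = 15, L2 = 9
(L1+L2)^2 = (24)^2 = 576
(L1-L2)^2 = (6)^2 = 36
Difference = 576 - 36 = 540
This equals 4*L1*L2 = 4*15*9 = 540
Workspace area = 540*pi

540


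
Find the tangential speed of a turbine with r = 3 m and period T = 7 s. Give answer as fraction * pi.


Given: radius r = 3 m, period T = 7 s
Using v = 2*pi*r / T
v = 2*pi*3 / 7
v = 6*pi / 7
v = 6/7*pi m/s

6/7*pi m/s


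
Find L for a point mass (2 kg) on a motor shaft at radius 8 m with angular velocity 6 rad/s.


Given: m = 2 kg, r = 8 m, omega = 6 rad/s
For a point mass: I = m*r^2
I = 2*8^2 = 2*64 = 128
L = I*omega = 128*6
L = 768 kg*m^2/s

768 kg*m^2/s


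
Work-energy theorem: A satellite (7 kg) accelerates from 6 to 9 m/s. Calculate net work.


Given: m = 7 kg, v0 = 6 m/s, v = 9 m/s
Using W = (1/2)*m*(v^2 - v0^2)
v^2 = 9^2 = 81
v0^2 = 6^2 = 36
v^2 - v0^2 = 81 - 36 = 45
W = (1/2)*7*45 = 315/2 J

315/2 J


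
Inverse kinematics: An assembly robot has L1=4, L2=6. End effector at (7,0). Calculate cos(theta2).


Given: L1 = 4, L2 = 6, target (x, y) = (7, 0)
Using cos(theta2) = (x^2 + y^2 - L1^2 - L2^2) / (2*L1*L2)
x^2 + y^2 = 7^2 + 0 = 49
L1^2 + L2^2 = 16 + 36 = 52
Numerator = 49 - 52 = -3
Denominator = 2*4*6 = 48
cos(theta2) = -3/48 = -1/16

-1/16


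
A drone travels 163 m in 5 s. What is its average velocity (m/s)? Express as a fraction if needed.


Given: distance d = 163 m, time t = 5 s
Using v = d / t
v = 163 / 5
v = 163/5 m/s

163/5 m/s


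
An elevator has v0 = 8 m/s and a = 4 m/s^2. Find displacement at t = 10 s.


Given: v0 = 8 m/s, a = 4 m/s^2, t = 10 s
Using s = v0*t + (1/2)*a*t^2
s = 8*10 + (1/2)*4*10^2
s = 80 + (1/2)*400
s = 80 + 200
s = 280

280 m


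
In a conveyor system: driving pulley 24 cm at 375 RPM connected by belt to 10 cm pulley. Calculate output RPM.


Given: D1 = 24 cm, w1 = 375 RPM, D2 = 10 cm
Using D1*w1 = D2*w2
w2 = D1*w1 / D2
w2 = 24*375 / 10
w2 = 9000 / 10
w2 = 900 RPM

900 RPM


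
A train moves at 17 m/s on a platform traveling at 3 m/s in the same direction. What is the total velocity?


Given: object velocity = 17 m/s, platform velocity = 3 m/s (same direction)
Using classical velocity addition: v_total = v_object + v_platform
v_total = 17 + 3
v_total = 20 m/s

20 m/s


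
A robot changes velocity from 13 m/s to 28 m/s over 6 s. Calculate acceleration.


Given: initial velocity v0 = 13 m/s, final velocity v = 28 m/s, time t = 6 s
Using a = (v - v0) / t
a = (28 - 13) / 6
a = 15 / 6
a = 5/2 m/s^2

5/2 m/s^2


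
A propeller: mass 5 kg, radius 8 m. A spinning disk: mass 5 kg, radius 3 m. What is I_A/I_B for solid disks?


Given: M1=5 kg, R1=8 m, M2=5 kg, R2=3 m
For a disk: I = (1/2)*M*R^2, so I_A/I_B = (M1*R1^2)/(M2*R2^2)
M1*R1^2 = 5*64 = 320
M2*R2^2 = 5*9 = 45
I_A/I_B = 320/45 = 64/9

64/9


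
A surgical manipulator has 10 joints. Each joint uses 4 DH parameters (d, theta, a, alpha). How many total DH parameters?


Given: 10 joints, 4 DH parameters per joint (d, theta, a, alpha)
Total DH parameters = number_of_joints * 4
Total = 10 * 4
Total = 40

40


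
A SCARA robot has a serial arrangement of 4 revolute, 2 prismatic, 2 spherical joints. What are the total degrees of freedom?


Given: serial robot with 4 revolute, 2 prismatic, 2 spherical joints
DOF contribution per joint type: revolute=1, prismatic=1, spherical=3, fixed=0
DOF = 4*1 + 2*1 + 2*3
DOF = 12

12


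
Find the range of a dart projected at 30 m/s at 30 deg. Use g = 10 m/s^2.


Given: v0 = 30 m/s, theta = 30 deg, g = 10 m/s^2
sin(2*30) = sin(60) = sqrt(3)/2
Using R = v0^2 * sin(2*theta) / g
R = 30^2 * (sqrt(3)/2) / 10
R = 900 * sqrt(3) / 20
R = 45*sqrt(3) m

45*sqrt(3) m


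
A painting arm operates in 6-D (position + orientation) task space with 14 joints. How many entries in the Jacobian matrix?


Given: task space dimension = 6, joints = 14
Jacobian is a 6 x 14 matrix
Total entries = rows * columns
Total = 6 * 14
Total = 84

84


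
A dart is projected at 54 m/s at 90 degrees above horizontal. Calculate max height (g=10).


Given: v0 = 54 m/s, theta = 90 deg, g = 10 m/s^2
sin^2(90) = 1
Using H = v0^2 * sin^2(theta) / (2*g)
H = 54^2 * 1 / (2*10)
H = 2916 * 1 / 20
H = 2916 / 20
H = 729/5 m

729/5 m


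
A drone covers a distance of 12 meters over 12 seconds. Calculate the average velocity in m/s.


Given: distance d = 12 m, time t = 12 s
Using v = d / t
v = 12 / 12
v = 1 m/s

1 m/s


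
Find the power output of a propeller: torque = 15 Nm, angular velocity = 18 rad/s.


Given: tau = 15 Nm, omega = 18 rad/s
Using P = tau * omega
P = 15 * 18
P = 270 W

270 W


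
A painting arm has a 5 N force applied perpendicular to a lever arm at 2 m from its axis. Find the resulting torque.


Given: F = 5 N, r = 2 m, angle = 90 deg (perpendicular)
Using tau = F * r * sin(90)
sin(90) = 1
tau = 5 * 2 * 1
tau = 10 Nm

10 Nm


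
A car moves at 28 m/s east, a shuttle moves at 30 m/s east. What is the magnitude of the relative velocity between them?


Given: v_A = 28 m/s east, v_B = 30 m/s east
Both move in the same direction; relative speed = |v_A - v_B|
|28 - 30| = |-2|
= 2 m/s

2 m/s


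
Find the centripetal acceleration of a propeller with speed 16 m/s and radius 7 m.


Given: v = 16 m/s, r = 7 m
Using a_c = v^2 / r
a_c = 16^2 / 7
a_c = 256 / 7
a_c = 256/7 m/s^2

256/7 m/s^2


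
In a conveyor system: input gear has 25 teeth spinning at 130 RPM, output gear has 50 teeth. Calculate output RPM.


Given: N1 = 25 teeth, w1 = 130 RPM, N2 = 50 teeth
Using N1*w1 = N2*w2
w2 = N1*w1 / N2
w2 = 25*130 / 50
w2 = 3250 / 50
w2 = 65 RPM

65 RPM


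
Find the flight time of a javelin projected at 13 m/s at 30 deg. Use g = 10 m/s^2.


Given: v0 = 13 m/s, theta = 30 deg, g = 10 m/s^2
sin(30) = 1/2
Using T = 2*v0*sin(theta) / g
T = 2*13*1/2 / 10
T = 13 / 10
T = 13/10 s

13/10 s


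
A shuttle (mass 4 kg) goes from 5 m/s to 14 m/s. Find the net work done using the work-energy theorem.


Given: m = 4 kg, v0 = 5 m/s, v = 14 m/s
Using W = (1/2)*m*(v^2 - v0^2)
v^2 = 14^2 = 196
v0^2 = 5^2 = 25
v^2 - v0^2 = 196 - 25 = 171
W = (1/2)*4*171 = 342 J

342 J


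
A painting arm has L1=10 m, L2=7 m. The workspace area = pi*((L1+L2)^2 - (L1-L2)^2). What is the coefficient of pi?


Given: L1 = 10, L2 = 7
(L1+L2)^2 = (17)^2 = 289
(L1-L2)^2 = (3)^2 = 9
Difference = 289 - 9 = 280
This equals 4*L1*L2 = 4*10*7 = 280
Workspace area = 280*pi

280


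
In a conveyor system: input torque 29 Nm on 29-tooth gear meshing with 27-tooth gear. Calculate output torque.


Given: N1 = 29, N2 = 27, T1 = 29 Nm
Using T2/T1 = N2/N1
T2 = T1 * N2 / N1
T2 = 29 * 27 / 29
T2 = 783 / 29
T2 = 27 Nm

27 Nm


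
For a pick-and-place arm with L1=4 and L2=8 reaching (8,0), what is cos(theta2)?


Given: L1 = 4, L2 = 8, target (x, y) = (8, 0)
Using cos(theta2) = (x^2 + y^2 - L1^2 - L2^2) / (2*L1*L2)
x^2 + y^2 = 8^2 + 0 = 64
L1^2 + L2^2 = 16 + 64 = 80
Numerator = 64 - 80 = -16
Denominator = 2*4*8 = 64
cos(theta2) = -16/64 = -1/4

-1/4


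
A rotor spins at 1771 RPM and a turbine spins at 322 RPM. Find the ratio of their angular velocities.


Given: RPM_A = 1771, RPM_B = 322
omega = 2*pi*RPM/60, so omega_A/omega_B = RPM_A / RPM_B
omega_A/omega_B = 1771 / 322
omega_A/omega_B = 11/2

11/2


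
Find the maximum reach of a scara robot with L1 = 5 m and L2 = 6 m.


Given: L1 = 5 m, L2 = 6 m
For a 2-link planar arm, max reach = L1 + L2 (fully extended)
Max reach = 5 + 6
Max reach = 11 m

11 m


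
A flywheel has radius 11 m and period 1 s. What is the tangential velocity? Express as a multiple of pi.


Given: radius r = 11 m, period T = 1 s
Using v = 2*pi*r / T
v = 2*pi*11 / 1
v = 22*pi / 1
v = 22*pi m/s

22*pi m/s


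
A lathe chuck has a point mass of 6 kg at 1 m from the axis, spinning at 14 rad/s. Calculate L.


Given: m = 6 kg, r = 1 m, omega = 14 rad/s
For a point mass: I = m*r^2
I = 6*1^2 = 6*1 = 6
L = I*omega = 6*14
L = 84 kg*m^2/s

84 kg*m^2/s


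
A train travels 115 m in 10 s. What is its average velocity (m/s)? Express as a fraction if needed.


Given: distance d = 115 m, time t = 10 s
Using v = d / t
v = 115 / 10
v = 23/2 m/s

23/2 m/s


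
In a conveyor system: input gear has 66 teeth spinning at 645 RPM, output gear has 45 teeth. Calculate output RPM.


Given: N1 = 66 teeth, w1 = 645 RPM, N2 = 45 teeth
Using N1*w1 = N2*w2
w2 = N1*w1 / N2
w2 = 66*645 / 45
w2 = 42570 / 45
w2 = 946 RPM

946 RPM


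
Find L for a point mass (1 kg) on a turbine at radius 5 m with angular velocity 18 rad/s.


Given: m = 1 kg, r = 5 m, omega = 18 rad/s
For a point mass: I = m*r^2
I = 1*5^2 = 1*25 = 25
L = I*omega = 25*18
L = 450 kg*m^2/s

450 kg*m^2/s


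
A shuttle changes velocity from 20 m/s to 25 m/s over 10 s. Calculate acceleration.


Given: initial velocity v0 = 20 m/s, final velocity v = 25 m/s, time t = 10 s
Using a = (v - v0) / t
a = (25 - 20) / 10
a = 5 / 10
a = 1/2 m/s^2

1/2 m/s^2


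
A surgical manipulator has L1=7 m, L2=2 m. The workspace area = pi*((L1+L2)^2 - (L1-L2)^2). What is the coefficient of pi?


Given: L1 = 7, L2 = 2
(L1+L2)^2 = (9)^2 = 81
(L1-L2)^2 = (5)^2 = 25
Difference = 81 - 25 = 56
This equals 4*L1*L2 = 4*7*2 = 56
Workspace area = 56*pi

56


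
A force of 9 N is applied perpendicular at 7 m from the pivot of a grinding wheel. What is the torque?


Given: F = 9 N, r = 7 m, angle = 90 deg (perpendicular)
Using tau = F * r * sin(90)
sin(90) = 1
tau = 9 * 7 * 1
tau = 63 Nm

63 Nm


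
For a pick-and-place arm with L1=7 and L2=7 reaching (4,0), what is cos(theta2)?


Given: L1 = 7, L2 = 7, target (x, y) = (4, 0)
Using cos(theta2) = (x^2 + y^2 - L1^2 - L2^2) / (2*L1*L2)
x^2 + y^2 = 4^2 + 0 = 16
L1^2 + L2^2 = 49 + 49 = 98
Numerator = 16 - 98 = -82
Denominator = 2*7*7 = 98
cos(theta2) = -82/98 = -41/49

-41/49


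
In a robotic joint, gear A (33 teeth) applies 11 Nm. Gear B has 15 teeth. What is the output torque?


Given: N1 = 33, N2 = 15, T1 = 11 Nm
Using T2/T1 = N2/N1
T2 = T1 * N2 / N1
T2 = 11 * 15 / 33
T2 = 165 / 33
T2 = 5 Nm

5 Nm


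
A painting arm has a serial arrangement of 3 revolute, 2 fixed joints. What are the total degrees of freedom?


Given: serial robot with 3 revolute, 2 fixed joints
DOF contribution per joint type: revolute=1, prismatic=1, spherical=3, fixed=0
DOF = 3*1 + 2*0
DOF = 3

3


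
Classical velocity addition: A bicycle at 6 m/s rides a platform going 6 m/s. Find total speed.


Given: object velocity = 6 m/s, platform velocity = 6 m/s (same direction)
Using classical velocity addition: v_total = v_object + v_platform
v_total = 6 + 6
v_total = 12 m/s

12 m/s


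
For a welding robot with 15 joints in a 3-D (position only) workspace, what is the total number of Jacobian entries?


Given: task space dimension = 3, joints = 15
Jacobian is a 3 x 15 matrix
Total entries = rows * columns
Total = 3 * 15
Total = 45

45


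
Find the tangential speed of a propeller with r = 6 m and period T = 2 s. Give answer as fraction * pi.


Given: radius r = 6 m, period T = 2 s
Using v = 2*pi*r / T
v = 2*pi*6 / 2
v = 12*pi / 2
v = 6*pi m/s

6*pi m/s


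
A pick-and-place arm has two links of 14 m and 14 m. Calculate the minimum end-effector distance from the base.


Given: L1 = 14 m, L2 = 14 m
For a 2-link planar arm, min reach = |L1 - L2| (second link folded back)
Min reach = |14 - 14|
Min reach = 0 m

0 m


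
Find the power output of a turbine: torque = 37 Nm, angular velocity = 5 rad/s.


Given: tau = 37 Nm, omega = 5 rad/s
Using P = tau * omega
P = 37 * 5
P = 185 W

185 W


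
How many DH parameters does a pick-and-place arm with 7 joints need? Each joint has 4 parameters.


Given: 7 joints, 4 DH parameters per joint (d, theta, a, alpha)
Total DH parameters = number_of_joints * 4
Total = 7 * 4
Total = 28

28


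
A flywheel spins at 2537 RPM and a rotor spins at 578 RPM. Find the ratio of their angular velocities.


Given: RPM_A = 2537, RPM_B = 578
omega = 2*pi*RPM/60, so omega_A/omega_B = RPM_A / RPM_B
omega_A/omega_B = 2537 / 578
omega_A/omega_B = 2537/578

2537/578


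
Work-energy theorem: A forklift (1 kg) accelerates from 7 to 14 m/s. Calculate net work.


Given: m = 1 kg, v0 = 7 m/s, v = 14 m/s
Using W = (1/2)*m*(v^2 - v0^2)
v^2 = 14^2 = 196
v0^2 = 7^2 = 49
v^2 - v0^2 = 196 - 49 = 147
W = (1/2)*1*147 = 147/2 J

147/2 J


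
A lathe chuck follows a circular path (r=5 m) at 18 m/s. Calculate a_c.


Given: v = 18 m/s, r = 5 m
Using a_c = v^2 / r
a_c = 18^2 / 5
a_c = 324 / 5
a_c = 324/5 m/s^2

324/5 m/s^2


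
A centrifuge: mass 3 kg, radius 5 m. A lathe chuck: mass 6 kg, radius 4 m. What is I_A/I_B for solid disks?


Given: M1=3 kg, R1=5 m, M2=6 kg, R2=4 m
For a disk: I = (1/2)*M*R^2, so I_A/I_B = (M1*R1^2)/(M2*R2^2)
M1*R1^2 = 3*25 = 75
M2*R2^2 = 6*16 = 96
I_A/I_B = 75/96 = 25/32

25/32


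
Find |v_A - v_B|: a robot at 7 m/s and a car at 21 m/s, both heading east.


Given: v_A = 7 m/s east, v_B = 21 m/s east
Both move in the same direction; relative speed = |v_A - v_B|
|7 - 21| = |-14|
= 14 m/s

14 m/s


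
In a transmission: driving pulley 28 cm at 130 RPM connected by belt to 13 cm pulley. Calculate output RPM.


Given: D1 = 28 cm, w1 = 130 RPM, D2 = 13 cm
Using D1*w1 = D2*w2
w2 = D1*w1 / D2
w2 = 28*130 / 13
w2 = 3640 / 13
w2 = 280 RPM

280 RPM


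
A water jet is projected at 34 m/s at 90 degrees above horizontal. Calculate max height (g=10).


Given: v0 = 34 m/s, theta = 90 deg, g = 10 m/s^2
sin^2(90) = 1
Using H = v0^2 * sin^2(theta) / (2*g)
H = 34^2 * 1 / (2*10)
H = 1156 * 1 / 20
H = 1156 / 20
H = 289/5 m

289/5 m


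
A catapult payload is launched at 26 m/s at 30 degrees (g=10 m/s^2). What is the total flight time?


Given: v0 = 26 m/s, theta = 30 deg, g = 10 m/s^2
sin(30) = 1/2
Using T = 2*v0*sin(theta) / g
T = 2*26*1/2 / 10
T = 26 / 10
T = 13/5 s

13/5 s


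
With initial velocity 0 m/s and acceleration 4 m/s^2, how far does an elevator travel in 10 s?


Given: v0 = 0 m/s, a = 4 m/s^2, t = 10 s
Using s = v0*t + (1/2)*a*t^2
s = 0*10 + (1/2)*4*10^2
s = 0 + (1/2)*400
s = 0 + 200
s = 200

200 m


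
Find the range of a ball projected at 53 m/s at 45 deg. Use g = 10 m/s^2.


Given: v0 = 53 m/s, theta = 45 deg, g = 10 m/s^2
sin(2*45) = sin(90) = 1
Using R = v0^2 * sin(2*theta) / g
R = 53^2 * 1 / 10
R = 2809 / 10
R = 2809/10 m

2809/10 m


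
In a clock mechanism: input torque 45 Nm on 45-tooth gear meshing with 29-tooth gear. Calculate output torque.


Given: N1 = 45, N2 = 29, T1 = 45 Nm
Using T2/T1 = N2/N1
T2 = T1 * N2 / N1
T2 = 45 * 29 / 45
T2 = 1305 / 45
T2 = 29 Nm

29 Nm


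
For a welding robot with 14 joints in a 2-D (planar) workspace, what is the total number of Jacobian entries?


Given: task space dimension = 2, joints = 14
Jacobian is a 2 x 14 matrix
Total entries = rows * columns
Total = 2 * 14
Total = 28

28


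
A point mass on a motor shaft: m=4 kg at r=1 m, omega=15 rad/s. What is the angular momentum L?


Given: m = 4 kg, r = 1 m, omega = 15 rad/s
For a point mass: I = m*r^2
I = 4*1^2 = 4*1 = 4
L = I*omega = 4*15
L = 60 kg*m^2/s

60 kg*m^2/s


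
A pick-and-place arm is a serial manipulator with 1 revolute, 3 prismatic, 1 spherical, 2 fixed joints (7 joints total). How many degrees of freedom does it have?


Given: serial robot with 1 revolute, 3 prismatic, 1 spherical, 2 fixed joints
DOF contribution per joint type: revolute=1, prismatic=1, spherical=3, fixed=0
DOF = 1*1 + 3*1 + 1*3 + 2*0
DOF = 7

7


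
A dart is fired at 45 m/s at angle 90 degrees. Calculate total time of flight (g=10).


Given: v0 = 45 m/s, theta = 90 deg, g = 10 m/s^2
sin(90) = 1
Using T = 2*v0*sin(theta) / g
T = 2*45*1 / 10
T = 90 / 10
T = 9 s

9 s


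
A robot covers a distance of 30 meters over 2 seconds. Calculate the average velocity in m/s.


Given: distance d = 30 m, time t = 2 s
Using v = d / t
v = 30 / 2
v = 15 m/s

15 m/s


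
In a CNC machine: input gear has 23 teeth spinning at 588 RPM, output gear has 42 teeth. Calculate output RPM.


Given: N1 = 23 teeth, w1 = 588 RPM, N2 = 42 teeth
Using N1*w1 = N2*w2
w2 = N1*w1 / N2
w2 = 23*588 / 42
w2 = 13524 / 42
w2 = 322 RPM

322 RPM


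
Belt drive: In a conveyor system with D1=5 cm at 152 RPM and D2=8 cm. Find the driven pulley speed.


Given: D1 = 5 cm, w1 = 152 RPM, D2 = 8 cm
Using D1*w1 = D2*w2
w2 = D1*w1 / D2
w2 = 5*152 / 8
w2 = 760 / 8
w2 = 95 RPM

95 RPM


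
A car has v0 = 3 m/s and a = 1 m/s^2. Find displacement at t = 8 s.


Given: v0 = 3 m/s, a = 1 m/s^2, t = 8 s
Using s = v0*t + (1/2)*a*t^2
s = 3*8 + (1/2)*1*8^2
s = 24 + (1/2)*64
s = 24 + 32
s = 56

56 m


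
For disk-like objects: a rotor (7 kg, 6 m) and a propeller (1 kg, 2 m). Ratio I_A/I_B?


Given: M1=7 kg, R1=6 m, M2=1 kg, R2=2 m
For a disk: I = (1/2)*M*R^2, so I_A/I_B = (M1*R1^2)/(M2*R2^2)
M1*R1^2 = 7*36 = 252
M2*R2^2 = 1*4 = 4
I_A/I_B = 252/4 = 63

63


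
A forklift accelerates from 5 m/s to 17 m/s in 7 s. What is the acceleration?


Given: initial velocity v0 = 5 m/s, final velocity v = 17 m/s, time t = 7 s
Using a = (v - v0) / t
a = (17 - 5) / 7
a = 12 / 7
a = 12/7 m/s^2

12/7 m/s^2


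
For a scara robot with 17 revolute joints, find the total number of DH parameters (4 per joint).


Given: 17 joints, 4 DH parameters per joint (d, theta, a, alpha)
Total DH parameters = number_of_joints * 4
Total = 17 * 4
Total = 68

68


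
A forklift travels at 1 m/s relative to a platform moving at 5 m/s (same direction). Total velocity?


Given: object velocity = 1 m/s, platform velocity = 5 m/s (same direction)
Using classical velocity addition: v_total = v_object + v_platform
v_total = 1 + 5
v_total = 6 m/s

6 m/s


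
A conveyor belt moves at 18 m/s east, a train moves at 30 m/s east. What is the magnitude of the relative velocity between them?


Given: v_A = 18 m/s east, v_B = 30 m/s east
Both move in the same direction; relative speed = |v_A - v_B|
|18 - 30| = |-12|
= 12 m/s

12 m/s


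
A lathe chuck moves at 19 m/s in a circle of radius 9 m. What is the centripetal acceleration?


Given: v = 19 m/s, r = 9 m
Using a_c = v^2 / r
a_c = 19^2 / 9
a_c = 361 / 9
a_c = 361/9 m/s^2

361/9 m/s^2


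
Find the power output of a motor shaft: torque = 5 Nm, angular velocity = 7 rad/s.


Given: tau = 5 Nm, omega = 7 rad/s
Using P = tau * omega
P = 5 * 7
P = 35 W

35 W


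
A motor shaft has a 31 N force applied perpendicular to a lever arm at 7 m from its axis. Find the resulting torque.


Given: F = 31 N, r = 7 m, angle = 90 deg (perpendicular)
Using tau = F * r * sin(90)
sin(90) = 1
tau = 31 * 7 * 1
tau = 217 Nm

217 Nm


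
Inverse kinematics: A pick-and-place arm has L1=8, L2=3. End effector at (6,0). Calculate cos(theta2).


Given: L1 = 8, L2 = 3, target (x, y) = (6, 0)
Using cos(theta2) = (x^2 + y^2 - L1^2 - L2^2) / (2*L1*L2)
x^2 + y^2 = 6^2 + 0 = 36
L1^2 + L2^2 = 64 + 9 = 73
Numerator = 36 - 73 = -37
Denominator = 2*8*3 = 48
cos(theta2) = -37/48 = -37/48

-37/48


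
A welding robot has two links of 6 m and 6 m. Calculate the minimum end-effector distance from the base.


Given: L1 = 6 m, L2 = 6 m
For a 2-link planar arm, min reach = |L1 - L2| (second link folded back)
Min reach = |6 - 6|
Min reach = 0 m

0 m


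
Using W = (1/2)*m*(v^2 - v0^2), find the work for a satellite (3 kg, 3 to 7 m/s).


Given: m = 3 kg, v0 = 3 m/s, v = 7 m/s
Using W = (1/2)*m*(v^2 - v0^2)
v^2 = 7^2 = 49
v0^2 = 3^2 = 9
v^2 - v0^2 = 49 - 9 = 40
W = (1/2)*3*40 = 60 J

60 J


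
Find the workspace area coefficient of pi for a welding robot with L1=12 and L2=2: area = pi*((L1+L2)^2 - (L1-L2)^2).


Given: L1 = 12, L2 = 2
(L1+L2)^2 = (14)^2 = 196
(L1-L2)^2 = (10)^2 = 100
Difference = 196 - 100 = 96
This equals 4*L1*L2 = 4*12*2 = 96
Workspace area = 96*pi

96


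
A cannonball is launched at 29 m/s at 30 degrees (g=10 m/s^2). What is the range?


Given: v0 = 29 m/s, theta = 30 deg, g = 10 m/s^2
sin(2*30) = sin(60) = sqrt(3)/2
Using R = v0^2 * sin(2*theta) / g
R = 29^2 * (sqrt(3)/2) / 10
R = 841 * sqrt(3) / 20
R = 841/20*sqrt(3) m

841/20*sqrt(3) m


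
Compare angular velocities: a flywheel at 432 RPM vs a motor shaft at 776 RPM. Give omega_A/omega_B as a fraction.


Given: RPM_A = 432, RPM_B = 776
omega = 2*pi*RPM/60, so omega_A/omega_B = RPM_A / RPM_B
omega_A/omega_B = 432 / 776
omega_A/omega_B = 54/97

54/97


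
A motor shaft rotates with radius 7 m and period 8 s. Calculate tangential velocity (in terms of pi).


Given: radius r = 7 m, period T = 8 s
Using v = 2*pi*r / T
v = 2*pi*7 / 8
v = 14*pi / 8
v = 7/4*pi m/s

7/4*pi m/s


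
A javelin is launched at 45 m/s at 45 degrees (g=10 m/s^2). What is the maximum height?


Given: v0 = 45 m/s, theta = 45 deg, g = 10 m/s^2
sin^2(45) = 1/2
Using H = v0^2 * sin^2(theta) / (2*g)
H = 45^2 * 1/2 / (2*10)
H = 2025 * 1/2 / 20
H = 2025/2 / 20
H = 405/8 m

405/8 m


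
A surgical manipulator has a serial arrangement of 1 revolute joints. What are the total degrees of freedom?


Given: serial robot with 1 revolute joints
DOF contribution per joint type: revolute=1, prismatic=1, spherical=3, fixed=0
DOF = 1*1
DOF = 1

1


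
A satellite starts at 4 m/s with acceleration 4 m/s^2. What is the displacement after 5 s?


Given: v0 = 4 m/s, a = 4 m/s^2, t = 5 s
Using s = v0*t + (1/2)*a*t^2
s = 4*5 + (1/2)*4*5^2
s = 20 + (1/2)*100
s = 20 + 50
s = 70

70 m


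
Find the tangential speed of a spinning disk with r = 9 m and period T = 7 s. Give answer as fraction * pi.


Given: radius r = 9 m, period T = 7 s
Using v = 2*pi*r / T
v = 2*pi*9 / 7
v = 18*pi / 7
v = 18/7*pi m/s

18/7*pi m/s


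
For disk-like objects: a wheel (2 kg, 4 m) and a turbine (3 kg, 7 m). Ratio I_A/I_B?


Given: M1=2 kg, R1=4 m, M2=3 kg, R2=7 m
For a disk: I = (1/2)*M*R^2, so I_A/I_B = (M1*R1^2)/(M2*R2^2)
M1*R1^2 = 2*16 = 32
M2*R2^2 = 3*49 = 147
I_A/I_B = 32/147 = 32/147

32/147


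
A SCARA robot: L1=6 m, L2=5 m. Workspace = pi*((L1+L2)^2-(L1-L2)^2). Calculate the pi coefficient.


Given: L1 = 6, L2 = 5
(L1+L2)^2 = (11)^2 = 121
(L1-L2)^2 = (1)^2 = 1
Difference = 121 - 1 = 120
This equals 4*L1*L2 = 4*6*5 = 120
Workspace area = 120*pi

120


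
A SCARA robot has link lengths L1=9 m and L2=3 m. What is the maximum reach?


Given: L1 = 9 m, L2 = 3 m
For a 2-link planar arm, max reach = L1 + L2 (fully extended)
Max reach = 9 + 3
Max reach = 12 m

12 m


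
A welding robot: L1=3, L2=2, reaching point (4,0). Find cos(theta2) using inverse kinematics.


Given: L1 = 3, L2 = 2, target (x, y) = (4, 0)
Using cos(theta2) = (x^2 + y^2 - L1^2 - L2^2) / (2*L1*L2)
x^2 + y^2 = 4^2 + 0 = 16
L1^2 + L2^2 = 9 + 4 = 13
Numerator = 16 - 13 = 3
Denominator = 2*3*2 = 12
cos(theta2) = 3/12 = 1/4

1/4


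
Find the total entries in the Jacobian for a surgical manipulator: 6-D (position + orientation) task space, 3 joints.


Given: task space dimension = 6, joints = 3
Jacobian is a 6 x 3 matrix
Total entries = rows * columns
Total = 6 * 3
Total = 18

18


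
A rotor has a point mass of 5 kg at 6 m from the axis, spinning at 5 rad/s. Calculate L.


Given: m = 5 kg, r = 6 m, omega = 5 rad/s
For a point mass: I = m*r^2
I = 5*6^2 = 5*36 = 180
L = I*omega = 180*5
L = 900 kg*m^2/s

900 kg*m^2/s


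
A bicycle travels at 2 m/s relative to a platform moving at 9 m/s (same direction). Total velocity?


Given: object velocity = 2 m/s, platform velocity = 9 m/s (same direction)
Using classical velocity addition: v_total = v_object + v_platform
v_total = 2 + 9
v_total = 11 m/s

11 m/s


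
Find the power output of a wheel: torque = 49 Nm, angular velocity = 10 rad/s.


Given: tau = 49 Nm, omega = 10 rad/s
Using P = tau * omega
P = 49 * 10
P = 490 W

490 W


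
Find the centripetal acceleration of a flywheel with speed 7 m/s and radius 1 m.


Given: v = 7 m/s, r = 1 m
Using a_c = v^2 / r
a_c = 7^2 / 1
a_c = 49 / 1
a_c = 49 m/s^2

49 m/s^2


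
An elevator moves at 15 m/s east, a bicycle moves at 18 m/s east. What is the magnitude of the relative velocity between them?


Given: v_A = 15 m/s east, v_B = 18 m/s east
Both move in the same direction; relative speed = |v_A - v_B|
|15 - 18| = |-3|
= 3 m/s

3 m/s


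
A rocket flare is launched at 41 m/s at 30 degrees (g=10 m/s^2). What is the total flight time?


Given: v0 = 41 m/s, theta = 30 deg, g = 10 m/s^2
sin(30) = 1/2
Using T = 2*v0*sin(theta) / g
T = 2*41*1/2 / 10
T = 41 / 10
T = 41/10 s

41/10 s
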